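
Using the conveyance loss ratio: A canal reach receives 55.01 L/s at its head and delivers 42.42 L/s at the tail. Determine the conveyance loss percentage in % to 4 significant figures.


Approach: apply the conveyance loss ratio, loss% = ((Q_head - Q_tail)/Q_head)*100.
loss = ((55.01 - 42.42)/55.01)*100 = 22.89 %
Therefore the conveyance loss percentage = 22.89 %.


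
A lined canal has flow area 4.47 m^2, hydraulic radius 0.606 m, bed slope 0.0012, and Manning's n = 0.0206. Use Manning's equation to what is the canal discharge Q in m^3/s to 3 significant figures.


Approach: apply Manning's equation, Q = (1/n)*A*R^(2/3)*S^(1/2).
Q = (1/0.0206) * 4.47 * 0.606^(2/3) * 0.0012^(1/2) = 5.38 m^3/s
Therefore the canal discharge Q = 5.38 m^3/s.


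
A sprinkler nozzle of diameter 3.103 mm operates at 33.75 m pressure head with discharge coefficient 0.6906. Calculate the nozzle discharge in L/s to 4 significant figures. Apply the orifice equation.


Approach: apply the orifice equation, Q = Cd*A*sqrt(2*g*h), A = pi*(d/2)^2.
A = pi*(3.103e-3/2)^2 = 7.56229e-06 m^2
Q = 0.6906 * 7.56229e-06 * sqrt(2*9.81*33.75) * 1000 = 0.1344 L/s
Therefore the nozzle discharge = 0.1344 L/s.


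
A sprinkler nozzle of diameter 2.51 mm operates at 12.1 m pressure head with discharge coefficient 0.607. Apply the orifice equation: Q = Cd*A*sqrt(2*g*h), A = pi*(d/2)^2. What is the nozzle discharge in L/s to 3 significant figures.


A = pi*(2.51e-3/2)^2 = 4.9481e-06 m^2
Q = 0.607 * 4.9481e-06 * sqrt(2*9.81*12.1) * 1000 = 0.0463 L/s
Therefore the nozzle discharge = 0.0463 L/s.


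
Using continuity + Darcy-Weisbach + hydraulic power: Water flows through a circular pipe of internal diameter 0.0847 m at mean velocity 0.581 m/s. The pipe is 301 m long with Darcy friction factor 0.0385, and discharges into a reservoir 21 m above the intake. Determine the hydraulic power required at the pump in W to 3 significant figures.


Approach: apply continuity + Darcy-Weisbach + hydraulic power, Q = A*v; hf = f*(L/D)*(v^2/(2g)); H = static + hf; P = rho*g*Q*H.
Step 1 — flow rate (continuity, Q = A*v):
  A = pi*(0.0847/2)^2 = 0.0056345 m^2
  Q = 0.0056345 * 0.581 = 0.0032737 m^3/s
Step 2 — friction head loss (Darcy-Weisbach):
  hf = 0.0385 * (301/0.0847) * (0.581^2 / (2*9.81))
  hf = 2.3539 m
Step 3 — total head: H = 21 + 2.3539 = 23.354 m
Step 4 — hydraulic power (P = rho*g*Q*H):
  P = 1000 * 9.81 * 0.0032737 * 23.354 = 750 W
Therefore the hydraulic power required at the pump = 750 W.


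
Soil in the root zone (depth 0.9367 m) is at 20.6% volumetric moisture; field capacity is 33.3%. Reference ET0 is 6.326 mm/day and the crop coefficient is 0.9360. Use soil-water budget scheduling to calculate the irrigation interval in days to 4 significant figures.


Approach: apply soil-water budget scheduling, SMD = (FC-theta)/100*depth*1000; ETc = ET0*Kc; interval = SMD/ETc.
Step 1 — soil moisture deficit:
  SMD = (33.3 - 20.6)/100 * 0.9367 * 1000 = 118.961 mm
Step 2 — daily crop ET (ETc = ET0*Kc):
  ETc = 6.326 * 0.9360 = 5.92114 mm/day
Step 3 — irrigation interval (SMD/ETc):
  interval = 118.961 / 5.92114 = 20.09 days
Therefore the irrigation interval = 20.09 days.


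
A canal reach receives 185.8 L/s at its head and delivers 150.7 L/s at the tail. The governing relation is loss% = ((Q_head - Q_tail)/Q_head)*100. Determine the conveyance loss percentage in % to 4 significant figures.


loss = ((185.8 - 150.7)/185.8)*100 = 18.89 %
Therefore the conveyance loss percentage = 18.89 %.


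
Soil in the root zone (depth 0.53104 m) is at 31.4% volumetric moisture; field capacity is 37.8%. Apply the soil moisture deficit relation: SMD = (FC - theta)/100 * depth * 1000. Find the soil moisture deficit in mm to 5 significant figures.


SMD = (37.8 - 31.4)/100 * 0.53104 * 1000 = 33.987 mm
Therefore the soil moisture deficit = 33.987 mm.


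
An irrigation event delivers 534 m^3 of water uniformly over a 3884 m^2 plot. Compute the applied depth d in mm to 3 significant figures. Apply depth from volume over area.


Approach: apply depth from volume over area, d = (V/A)*1000.
d = (534 / 3884) * 1000 = 137 mm
Therefore the applied depth d = 137 mm.


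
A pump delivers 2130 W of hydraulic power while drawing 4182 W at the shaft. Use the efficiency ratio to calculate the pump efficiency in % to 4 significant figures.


Approach: apply the efficiency ratio, eta = (P_out/P_in)*100.
eta = (2130 / 4182) * 100 = 50.93 %
Therefore the pump efficiency = 50.93 %.


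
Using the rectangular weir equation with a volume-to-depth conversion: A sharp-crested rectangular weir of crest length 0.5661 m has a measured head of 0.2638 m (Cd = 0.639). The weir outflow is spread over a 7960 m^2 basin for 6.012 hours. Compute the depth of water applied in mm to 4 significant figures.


Approach: apply the rectangular weir equation with a volume-to-depth conversion, Q = (2/3)*Cd*L*sqrt(2g)*H^1.5; d = Q*t/A * 1000.
Step 1 — weir discharge:
  Q = (2/3)*0.639*0.5661*sqrt(2*9.81)*0.2638^1.5 = 0.144732 m^3/s
Step 2 — volume: V = 0.144732 * 6.012*3600 = 3132.46 m^3
Step 3 — depth: d = V/A * 1000 = 3132.46/7960 * 1000 = 393.5 mm
Therefore the depth of water applied = 393.5 mm.


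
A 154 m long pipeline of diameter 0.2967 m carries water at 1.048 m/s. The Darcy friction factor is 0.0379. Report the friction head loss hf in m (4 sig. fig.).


Approach: apply the Darcy-Weisbach equation, hf = f*(L/D)*(v^2/(2g)).
hf = 0.0379 * (154/0.2967) * (1.048^2 / (2*9.81))
hf = 1.101 m
Therefore the friction head loss hf = 1.101 m.


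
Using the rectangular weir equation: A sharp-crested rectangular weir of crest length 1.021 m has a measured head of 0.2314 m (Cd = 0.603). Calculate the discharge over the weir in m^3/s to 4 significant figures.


Approach: apply the rectangular weir equation, Q = (2/3)*Cd*L*sqrt(2g)*H^1.5.
Q = (2/3)*0.603*1.021*sqrt(2*9.81)*0.2314^1.5 = 0.2024 m^3/s
Therefore the discharge over the weir = 0.2024 m^3/s.


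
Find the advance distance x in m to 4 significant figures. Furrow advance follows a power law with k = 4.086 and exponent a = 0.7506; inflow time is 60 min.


Approach: apply the power-law advance function, x = k*t^a.
x = 4.086 * 60^0.7506 = 88.30 m
Therefore the advance distance x = 88.30 m.


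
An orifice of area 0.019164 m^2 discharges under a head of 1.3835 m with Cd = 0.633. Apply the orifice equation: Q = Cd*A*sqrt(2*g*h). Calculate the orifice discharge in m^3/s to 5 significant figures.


Q = 0.633 * 0.019164 * sqrt(2*9.81*1.3835) = 0.063202 m^3/s
Therefore the orifice discharge = 0.063202 m^3/s.


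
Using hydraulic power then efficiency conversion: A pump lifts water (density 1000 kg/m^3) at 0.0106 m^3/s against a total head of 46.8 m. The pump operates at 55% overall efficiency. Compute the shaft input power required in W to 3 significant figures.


Approach: apply hydraulic power then efficiency conversion, P = rho*g*Q*H; P_in = P/eta.
Step 1 — hydraulic power (P = rho*g*Q*H):
  P = 1000 * 9.81 * 0.0106 * 46.8 = 4866.5 W
Step 2 — input power: P_in = P/eta = 4866.5 / 0.55 = 8850 W
Therefore the shaft input power required = 8850 W.


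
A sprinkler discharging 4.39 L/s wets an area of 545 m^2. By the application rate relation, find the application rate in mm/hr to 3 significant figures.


Approach: apply the application rate relation, rate = (Q/A)*3600.
rate = (4.39 / 545) * 3600 = 29.0 mm/hr
Therefore the application rate = 29.0 mm/hr.


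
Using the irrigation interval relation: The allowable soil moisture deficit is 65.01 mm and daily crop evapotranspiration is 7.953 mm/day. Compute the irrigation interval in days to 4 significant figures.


Approach: apply the irrigation interval relation, interval = SMD / ETc.
interval = 65.01 / 7.953 = 8.174 days
Therefore the irrigation interval = 8.174 days.


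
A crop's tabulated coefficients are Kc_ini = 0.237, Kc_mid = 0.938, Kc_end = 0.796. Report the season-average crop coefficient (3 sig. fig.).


Approach: apply a simple seasonal average, Kc_avg = (Kc_ini + Kc_mid + Kc_end)/3.
Kc_avg = (0.237 + 0.938 + 0.796)/3 = 0.657
Therefore the season-average crop coefficient = 0.657.


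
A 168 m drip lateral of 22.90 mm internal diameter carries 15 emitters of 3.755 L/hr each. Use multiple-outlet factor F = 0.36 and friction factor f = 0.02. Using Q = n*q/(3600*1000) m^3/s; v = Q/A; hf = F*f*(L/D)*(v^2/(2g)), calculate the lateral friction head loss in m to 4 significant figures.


Q = 15*3.755/(3600*1000) = 1.56458e-05 m^3/s
A = pi*(22.90e-3/2)^2 = 4.11871e-04 m^2, so v = Q/A = 0.0379872 m/s
hf = 0.36*0.02*(168/0.02290)*(0.0379872^2/(2*9.81)) = 0.003885 m
Therefore the lateral friction head loss = 0.003885 m.


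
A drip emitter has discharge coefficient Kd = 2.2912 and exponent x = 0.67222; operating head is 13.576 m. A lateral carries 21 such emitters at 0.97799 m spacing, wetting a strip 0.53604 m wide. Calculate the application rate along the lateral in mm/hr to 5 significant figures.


Approach: apply the emitter equation with a lateral mass balance, q = Kd*h^x; Q = n*q; rate = Q/(n*spacing*width).
Step 1 — single emitter flow (q = Kd*h^x):
  q = 2.2912 * 13.576^0.67222 = 13.22924 L/hr
Step 2 — total lateral flow: Q = 21 * 13.22924 = 277.8140 L/hr
Step 3 — wetted area: A = 21 * 0.97799 * 0.53604 = 11.00908 m^2
Step 4 — application rate: Q/A = 277.8140/11.00908 = 25.235 mm/hr
Therefore the application rate along the lateral = 25.235 mm/hr.


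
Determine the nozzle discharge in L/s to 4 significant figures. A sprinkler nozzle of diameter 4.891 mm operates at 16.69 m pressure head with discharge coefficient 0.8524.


Approach: apply the orifice equation, Q = Cd*A*sqrt(2*g*h), A = pi*(d/2)^2.
A = pi*(4.891e-3/2)^2 = 1.87882e-05 m^2
Q = 0.8524 * 1.87882e-05 * sqrt(2*9.81*16.69) * 1000 = 0.2898 L/s
Therefore the nozzle discharge = 0.2898 L/s.


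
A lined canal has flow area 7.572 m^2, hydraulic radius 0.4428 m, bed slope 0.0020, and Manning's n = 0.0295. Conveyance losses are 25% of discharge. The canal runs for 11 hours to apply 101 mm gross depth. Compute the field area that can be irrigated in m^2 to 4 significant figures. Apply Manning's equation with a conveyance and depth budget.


Approach: apply Manning's equation with a conveyance and depth budget, Q = (1/n)*A*R^(2/3)*S^(1/2); Q_field = Q*(1-loss); Area = Q_field*t/(d/1000).
Step 1 — canal discharge (Manning's equation):
  Q = (1/0.0295) * 7.572 * 0.4428^(2/3) * 0.0020^(1/2) = 6.66871 m^3/s
Step 2 — delivered flow: Q_field = 6.66871*(1 - 25/100) = 5.00153 m^3/s
Step 3 — volume delivered: V = 5.00153 * 11*3600 = 198061 m^3
Step 4 — area served: A = V / (depth/1000) = 198061 / 0.101 = 1961000 m^2
Therefore the field area that can be irrigated = 1961000 m^2.


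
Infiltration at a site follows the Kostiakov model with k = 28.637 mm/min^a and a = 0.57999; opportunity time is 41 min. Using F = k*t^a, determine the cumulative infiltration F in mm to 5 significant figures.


F = 28.637 * 41^0.57999 = 246.79 mm
Therefore the cumulative infiltration F = 246.79 mm.


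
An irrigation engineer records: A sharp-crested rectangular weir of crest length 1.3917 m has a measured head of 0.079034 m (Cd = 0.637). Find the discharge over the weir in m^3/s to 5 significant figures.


Approach: apply the rectangular weir equation, Q = (2/3)*Cd*L*sqrt(2g)*H^1.5.
Q = (2/3)*0.637*1.3917*sqrt(2*9.81)*0.079034^1.5 = 0.058165 m^3/s
Therefore the discharge over the weir = 0.058165 m^3/s.


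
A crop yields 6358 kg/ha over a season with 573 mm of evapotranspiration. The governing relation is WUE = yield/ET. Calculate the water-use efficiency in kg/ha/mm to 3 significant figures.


WUE = 6358 / 573 = 11.1 kg/ha/mm
Therefore the water-use efficiency = 11.1 kg/ha/mm.


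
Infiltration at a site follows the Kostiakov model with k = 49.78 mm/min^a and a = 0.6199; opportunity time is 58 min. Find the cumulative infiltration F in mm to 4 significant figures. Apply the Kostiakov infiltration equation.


Approach: apply the Kostiakov infiltration equation, F = k*t^a.
F = 49.78 * 58^0.6199 = 616.9 mm
Therefore the cumulative infiltration F = 616.9 mm.


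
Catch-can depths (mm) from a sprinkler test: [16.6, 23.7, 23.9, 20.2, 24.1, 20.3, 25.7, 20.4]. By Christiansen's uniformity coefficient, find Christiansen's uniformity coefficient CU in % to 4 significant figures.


Approach: apply Christiansen's uniformity coefficient, CU = (1 - mean_abs_deviation/mean)*100.
mean = 21.8625 mm
mean |d_i - mean| = 2.48750 mm
CU = (1 - 2.48750/21.8625)*100 = 88.62 %
Therefore Christiansen's uniformity coefficient CU = 88.62 %.


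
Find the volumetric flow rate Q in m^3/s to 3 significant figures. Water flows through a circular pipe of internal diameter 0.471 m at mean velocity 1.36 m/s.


Approach: apply the continuity equation for pipe flow, Q = A * v with A = pi*(D/2)^2.
A = pi*(0.471/2)^2 = 0.17423 m^2
Q = 0.17423 * 1.36 = 0.237 m^3/s
Therefore the volumetric flow rate Q = 0.237 m^3/s.


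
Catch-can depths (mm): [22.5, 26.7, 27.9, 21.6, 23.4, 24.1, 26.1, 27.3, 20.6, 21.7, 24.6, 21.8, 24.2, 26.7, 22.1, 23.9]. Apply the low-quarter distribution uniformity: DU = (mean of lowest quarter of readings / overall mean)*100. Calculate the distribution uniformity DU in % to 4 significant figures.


sorted lowest 4 of 16: [20.6, 21.6, 21.7, 21.8] -> mean = 21.4250 mm
overall mean = 24.0750 mm
DU = (21.4250/24.0750)*100 = 88.99 %
Therefore the distribution uniformity DU = 88.99 %.


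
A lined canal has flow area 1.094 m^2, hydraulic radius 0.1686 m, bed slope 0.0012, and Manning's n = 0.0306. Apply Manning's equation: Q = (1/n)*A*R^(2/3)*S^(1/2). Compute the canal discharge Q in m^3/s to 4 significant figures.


Q = (1/0.0306) * 1.094 * 0.1686^(2/3) * 0.0012^(1/2) = 0.3780 m^3/s
Therefore the canal discharge Q = 0.3780 m^3/s.


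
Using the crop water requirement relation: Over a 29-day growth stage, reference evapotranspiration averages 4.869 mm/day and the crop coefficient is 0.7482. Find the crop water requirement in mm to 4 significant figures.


Approach: apply the crop water requirement relation, CWR = ET0 * Kc * days.
CWR = 4.869 * 0.7482 * 29 = 105.6 mm
Therefore the crop water requirement = 105.6 mm.


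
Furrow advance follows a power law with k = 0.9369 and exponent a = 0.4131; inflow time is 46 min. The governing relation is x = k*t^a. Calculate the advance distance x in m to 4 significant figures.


x = 0.9369 * 46^0.4131 = 4.556 m
Therefore the advance distance x = 4.556 m.


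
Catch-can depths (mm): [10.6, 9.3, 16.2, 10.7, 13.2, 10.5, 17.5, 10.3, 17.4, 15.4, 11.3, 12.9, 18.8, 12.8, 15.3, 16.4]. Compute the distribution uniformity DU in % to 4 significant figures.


Approach: apply the low-quarter distribution uniformity, DU = (mean of lowest quarter of readings / overall mean)*100.
sorted lowest 4 of 16: [9.3, 10.3, 10.5, 10.6] -> mean = 10.1750 mm
overall mean = 13.6625 mm
DU = (10.1750/13.6625)*100 = 74.47 %
Therefore the distribution uniformity DU = 74.47 %.


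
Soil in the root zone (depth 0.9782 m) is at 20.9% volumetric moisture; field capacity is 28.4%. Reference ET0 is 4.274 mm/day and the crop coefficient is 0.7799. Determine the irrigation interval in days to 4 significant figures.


Approach: apply soil-water budget scheduling, SMD = (FC-theta)/100*depth*1000; ETc = ET0*Kc; interval = SMD/ETc.
Step 1 — soil moisture deficit:
  SMD = (28.4 - 20.9)/100 * 0.9782 * 1000 = 73.3650 mm
Step 2 — daily crop ET (ETc = ET0*Kc):
  ETc = 4.274 * 0.7799 = 3.33329 mm/day
Step 3 — irrigation interval (SMD/ETc):
  interval = 73.3650 / 3.33329 = 22.01 days
Therefore the irrigation interval = 22.01 days.


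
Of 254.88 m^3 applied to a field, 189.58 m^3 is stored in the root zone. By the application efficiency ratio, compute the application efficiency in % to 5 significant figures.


Approach: apply the application efficiency ratio, Ea = (stored/applied)*100.
Ea = (189.58/254.88)*100 = 74.380 %
Therefore the application efficiency = 74.380 %.


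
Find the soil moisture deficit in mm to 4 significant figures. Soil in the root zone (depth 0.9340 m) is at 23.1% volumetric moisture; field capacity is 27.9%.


Approach: apply the soil moisture deficit relation, SMD = (FC - theta)/100 * depth * 1000.
SMD = (27.9 - 23.1)/100 * 0.9340 * 1000 = 44.83 mm
Therefore the soil moisture deficit = 44.83 mm.


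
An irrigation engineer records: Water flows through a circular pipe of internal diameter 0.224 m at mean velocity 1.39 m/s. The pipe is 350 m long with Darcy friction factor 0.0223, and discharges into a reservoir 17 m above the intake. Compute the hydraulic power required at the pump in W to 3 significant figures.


Approach: apply continuity + Darcy-Weisbach + hydraulic power, Q = A*v; hf = f*(L/D)*(v^2/(2g)); H = static + hf; P = rho*g*Q*H.
Step 1 — flow rate (continuity, Q = A*v):
  A = pi*(0.224/2)^2 = 0.039408 m^2
  Q = 0.039408 * 1.39 = 0.054777 m^3/s
Step 2 — friction head loss (Darcy-Weisbach):
  hf = 0.0223 * (350/0.224) * (1.39^2 / (2*9.81))
  hf = 3.4313 m
Step 3 — total head: H = 17 + 3.4313 = 20.431 m
Step 4 — hydraulic power (P = rho*g*Q*H):
  P = 1000 * 9.81 * 0.054777 * 20.431 = 11000 W
Therefore the hydraulic power required at the pump = 11000 W.


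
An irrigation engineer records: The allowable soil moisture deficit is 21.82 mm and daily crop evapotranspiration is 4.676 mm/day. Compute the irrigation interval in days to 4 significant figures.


Approach: apply the irrigation interval relation, interval = SMD / ETc.
interval = 21.82 / 4.676 = 4.666 days
Therefore the irrigation interval = 4.666 days.


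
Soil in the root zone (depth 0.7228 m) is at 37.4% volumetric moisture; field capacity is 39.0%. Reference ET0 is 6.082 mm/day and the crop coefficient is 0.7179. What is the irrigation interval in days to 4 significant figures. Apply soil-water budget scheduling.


Approach: apply soil-water budget scheduling, SMD = (FC-theta)/100*depth*1000; ETc = ET0*Kc; interval = SMD/ETc.
Step 1 — soil moisture deficit:
  SMD = (39.0 - 37.4)/100 * 0.7228 * 1000 = 11.5648 mm
Step 2 — daily crop ET (ETc = ET0*Kc):
  ETc = 6.082 * 0.7179 = 4.36627 mm/day
Step 3 — irrigation interval (SMD/ETc):
  interval = 11.5648 / 4.36627 = 2.649 days
Therefore the irrigation interval = 2.649 days.


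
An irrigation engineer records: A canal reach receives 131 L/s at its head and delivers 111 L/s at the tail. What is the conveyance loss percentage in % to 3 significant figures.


Approach: apply the conveyance loss ratio, loss% = ((Q_head - Q_tail)/Q_head)*100.
loss = ((131 - 111)/131)*100 = 15.3 %
Therefore the conveyance loss percentage = 15.3 %.


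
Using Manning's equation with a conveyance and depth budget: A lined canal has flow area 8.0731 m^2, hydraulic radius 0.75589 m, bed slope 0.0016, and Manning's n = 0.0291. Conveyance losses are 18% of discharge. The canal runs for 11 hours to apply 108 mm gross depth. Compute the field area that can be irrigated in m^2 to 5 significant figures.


Approach: apply Manning's equation with a conveyance and depth budget, Q = (1/n)*A*R^(2/3)*S^(1/2); Q_field = Q*(1-loss); Area = Q_field*t/(d/1000).
Step 1 — canal discharge (Manning's equation):
  Q = (1/0.0291) * 8.0731 * 0.75589^(2/3) * 0.0016^(1/2) = 9.208306 m^3/s
Step 2 — delivered flow: Q_field = 9.208306*(1 - 18/100) = 7.550811 m^3/s
Step 3 — volume delivered: V = 7.550811 * 11*3600 = 299012.1 m^3
Step 4 — area served: A = V / (depth/1000) = 299012.1 / 0.108 = 2768600 m^2
Therefore the field area that can be irrigated = 2768600 m^2.


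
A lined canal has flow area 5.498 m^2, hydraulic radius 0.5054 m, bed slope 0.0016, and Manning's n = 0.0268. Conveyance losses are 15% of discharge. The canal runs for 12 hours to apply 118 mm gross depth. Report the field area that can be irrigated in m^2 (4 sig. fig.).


Approach: apply Manning's equation with a conveyance and depth budget, Q = (1/n)*A*R^(2/3)*S^(1/2); Q_field = Q*(1-loss); Area = Q_field*t/(d/1000).
Step 1 — canal discharge (Manning's equation):
  Q = (1/0.0268) * 5.498 * 0.5054^(2/3) * 0.0016^(1/2) = 5.20659 m^3/s
Step 2 — delivered flow: Q_field = 5.20659*(1 - 15/100) = 4.42560 m^3/s
Step 3 — volume delivered: V = 4.42560 * 12*3600 = 191186 m^3
Step 4 — area served: A = V / (depth/1000) = 191186 / 0.118 = 1620000 m^2
Therefore the field area that can be irrigated = 1620000 m^2.


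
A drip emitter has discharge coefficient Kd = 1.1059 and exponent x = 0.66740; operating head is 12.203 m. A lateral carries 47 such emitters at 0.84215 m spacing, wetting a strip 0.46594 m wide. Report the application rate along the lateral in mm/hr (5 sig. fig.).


Approach: apply the emitter equation with a lateral mass balance, q = Kd*h^x; Q = n*q; rate = Q/(n*spacing*width).
Step 1 — single emitter flow (q = Kd*h^x):
  q = 1.1059 * 12.203^0.66740 = 5.872509 L/hr
Step 2 — total lateral flow: Q = 47 * 5.872509 = 276.0079 L/hr
Step 3 — wetted area: A = 47 * 0.84215 * 0.46594 = 18.44239 m^2
Step 4 — application rate: Q/A = 276.0079/18.44239 = 14.966 mm/hr
Therefore the application rate along the lateral = 14.966 mm/hr.


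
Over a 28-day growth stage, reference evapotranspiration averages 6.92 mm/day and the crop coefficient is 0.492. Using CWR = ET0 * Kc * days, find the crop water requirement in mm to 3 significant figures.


CWR = 6.92 * 0.492 * 28 = 95.3 mm
Therefore the crop water requirement = 95.3 mm.


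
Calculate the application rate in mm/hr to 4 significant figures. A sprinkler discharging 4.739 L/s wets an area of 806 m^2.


Approach: apply the application rate relation, rate = (Q/A)*3600.
rate = (4.739 / 806) * 3600 = 21.17 mm/hr
Therefore the application rate = 21.17 mm/hr.


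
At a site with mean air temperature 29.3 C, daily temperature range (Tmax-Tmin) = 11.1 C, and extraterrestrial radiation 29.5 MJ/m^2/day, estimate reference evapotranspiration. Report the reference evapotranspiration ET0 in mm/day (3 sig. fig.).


Approach: apply the Hargreaves-Samani method, ET0 = 0.0023*(Tmean+17.8)*sqrt(Tmax-Tmin)*0.408*Ra.
ET0 = 0.0023*(29.3+17.8)*sqrt(11.1)*0.408*29.5 = 4.34 mm/day
Therefore the reference evapotranspiration ET0 = 4.34 mm/day.


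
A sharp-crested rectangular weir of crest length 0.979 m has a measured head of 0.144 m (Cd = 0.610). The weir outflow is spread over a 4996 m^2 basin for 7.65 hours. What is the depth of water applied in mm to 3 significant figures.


Approach: apply the rectangular weir equation with a volume-to-depth conversion, Q = (2/3)*Cd*L*sqrt(2g)*H^1.5; d = Q*t/A * 1000.
Step 1 — weir discharge:
  Q = (2/3)*0.610*0.979*sqrt(2*9.81)*0.144^1.5 = 0.096364 m^3/s
Step 2 — volume: V = 0.096364 * 7.65*3600 = 2653.9 m^3
Step 3 — depth: d = V/A * 1000 = 2653.9/4996 * 1000 = 531 mm
Therefore the depth of water applied = 531 mm.


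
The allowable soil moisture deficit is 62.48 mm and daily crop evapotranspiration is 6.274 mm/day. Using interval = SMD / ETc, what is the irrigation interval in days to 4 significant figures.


interval = 62.48 / 6.274 = 9.959 days
Therefore the irrigation interval = 9.959 days.


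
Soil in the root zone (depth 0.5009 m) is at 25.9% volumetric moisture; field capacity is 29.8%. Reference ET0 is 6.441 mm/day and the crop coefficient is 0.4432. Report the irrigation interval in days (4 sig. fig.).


Approach: apply soil-water budget scheduling, SMD = (FC-theta)/100*depth*1000; ETc = ET0*Kc; interval = SMD/ETc.
Step 1 — soil moisture deficit:
  SMD = (29.8 - 25.9)/100 * 0.5009 * 1000 = 19.5351 mm
Step 2 — daily crop ET (ETc = ET0*Kc):
  ETc = 6.441 * 0.4432 = 2.85465 mm/day
Step 3 — irrigation interval (SMD/ETc):
  interval = 19.5351 / 2.85465 = 6.843 days
Therefore the irrigation interval = 6.843 days.


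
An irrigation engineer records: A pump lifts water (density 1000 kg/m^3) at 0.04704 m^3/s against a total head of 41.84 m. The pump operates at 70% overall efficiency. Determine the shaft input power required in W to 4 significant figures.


Approach: apply hydraulic power then efficiency conversion, P = rho*g*Q*H; P_in = P/eta.
Step 1 — hydraulic power (P = rho*g*Q*H):
  P = 1000 * 9.81 * 0.04704 * 41.84 = 19307.6 W
Step 2 — input power: P_in = P/eta = 19307.6 / 0.7 = 27580 W
Therefore the shaft input power required = 27580 W.


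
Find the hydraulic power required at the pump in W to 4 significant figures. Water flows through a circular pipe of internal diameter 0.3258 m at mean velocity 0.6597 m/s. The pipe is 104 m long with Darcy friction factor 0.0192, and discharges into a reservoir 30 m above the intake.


Approach: apply continuity + Darcy-Weisbach + hydraulic power, Q = A*v; hf = f*(L/D)*(v^2/(2g)); H = static + hf; P = rho*g*Q*H.
Step 1 — flow rate (continuity, Q = A*v):
  A = pi*(0.3258/2)^2 = 0.0833666 m^2
  Q = 0.0833666 * 0.6597 = 0.0549969 m^3/s
Step 2 — friction head loss (Darcy-Weisbach):
  hf = 0.0192 * (104/0.3258) * (0.6597^2 / (2*9.81))
  hf = 0.135949 m
Step 3 — total head: H = 30 + 0.135949 = 30.1359 m
Step 4 — hydraulic power (P = rho*g*Q*H):
  P = 1000 * 9.81 * 0.0549969 * 30.1359 = 16260 W
Therefore the hydraulic power required at the pump = 16260 W.


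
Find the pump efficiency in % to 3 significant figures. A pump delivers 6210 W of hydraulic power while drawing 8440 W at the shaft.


Approach: apply the efficiency ratio, eta = (P_out/P_in)*100.
eta = (6210 / 8440) * 100 = 73.6 %
Therefore the pump efficiency = 73.6 %.


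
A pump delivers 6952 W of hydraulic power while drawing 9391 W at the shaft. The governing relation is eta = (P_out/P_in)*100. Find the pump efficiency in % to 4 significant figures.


eta = (6952 / 9391) * 100 = 74.03 %
Therefore the pump efficiency = 74.03 %.


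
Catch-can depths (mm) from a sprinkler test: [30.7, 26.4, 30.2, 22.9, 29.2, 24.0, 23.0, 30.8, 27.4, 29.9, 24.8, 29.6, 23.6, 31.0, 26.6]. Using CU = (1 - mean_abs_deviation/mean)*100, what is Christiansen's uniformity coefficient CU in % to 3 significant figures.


mean = 27.340 mm
mean |d_i - mean| = 2.6773 mm
CU = (1 - 2.6773/27.340)*100 = 90.2 %
Therefore Christiansen's uniformity coefficient CU = 90.2 %.


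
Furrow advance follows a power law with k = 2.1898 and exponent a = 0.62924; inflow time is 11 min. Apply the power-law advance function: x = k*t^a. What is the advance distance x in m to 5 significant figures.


x = 2.1898 * 11^0.62924 = 9.9013 m
Therefore the advance distance x = 9.9013 m.


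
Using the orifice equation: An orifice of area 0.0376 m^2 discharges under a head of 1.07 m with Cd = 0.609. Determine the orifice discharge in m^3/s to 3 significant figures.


Approach: apply the orifice equation, Q = Cd*A*sqrt(2*g*h).
Q = 0.609 * 0.0376 * sqrt(2*9.81*1.07) = 0.105 m^3/s
Therefore the orifice discharge = 0.105 m^3/s.


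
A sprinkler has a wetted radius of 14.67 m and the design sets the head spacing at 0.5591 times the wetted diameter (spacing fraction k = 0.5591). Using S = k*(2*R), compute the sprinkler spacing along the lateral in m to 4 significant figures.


S = 0.5591 * (2 * 14.67) = 16.40 m
Therefore the sprinkler spacing along the lateral = 16.40 m.


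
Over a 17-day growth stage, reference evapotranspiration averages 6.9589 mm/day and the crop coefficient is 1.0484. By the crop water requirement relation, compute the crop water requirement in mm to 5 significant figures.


Approach: apply the crop water requirement relation, CWR = ET0 * Kc * days.
CWR = 6.9589 * 1.0484 * 17 = 124.03 mm
Therefore the crop water requirement = 124.03 mm.


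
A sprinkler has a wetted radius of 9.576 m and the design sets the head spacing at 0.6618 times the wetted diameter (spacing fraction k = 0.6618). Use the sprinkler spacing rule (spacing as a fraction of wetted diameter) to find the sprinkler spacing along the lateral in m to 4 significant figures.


Approach: apply the sprinkler spacing rule (spacing as a fraction of wetted diameter), S = k*(2*R).
S = 0.6618 * (2 * 9.576) = 12.67 m
Therefore the sprinkler spacing along the lateral = 12.67 m.


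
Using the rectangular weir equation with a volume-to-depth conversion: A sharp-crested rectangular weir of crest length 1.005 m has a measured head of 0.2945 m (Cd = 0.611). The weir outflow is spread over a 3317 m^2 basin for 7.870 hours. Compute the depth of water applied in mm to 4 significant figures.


Approach: apply the rectangular weir equation with a volume-to-depth conversion, Q = (2/3)*Cd*L*sqrt(2g)*H^1.5; d = Q*t/A * 1000.
Step 1 — weir discharge:
  Q = (2/3)*0.611*1.005*sqrt(2*9.81)*0.2945^1.5 = 0.289797 m^3/s
Step 2 — volume: V = 0.289797 * 7.870*3600 = 8210.52 m^3
Step 3 — depth: d = V/A * 1000 = 8210.52/3317 * 1000 = 2475 mm
Therefore the depth of water applied = 2475 mm.


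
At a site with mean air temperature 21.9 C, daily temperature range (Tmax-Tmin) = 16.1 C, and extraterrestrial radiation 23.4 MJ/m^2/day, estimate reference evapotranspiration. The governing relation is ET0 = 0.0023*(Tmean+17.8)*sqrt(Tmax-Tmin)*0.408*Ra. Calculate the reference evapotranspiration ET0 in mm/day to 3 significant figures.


ET0 = 0.0023*(21.9+17.8)*sqrt(16.1)*0.408*23.4 = 3.50 mm/day
Therefore the reference evapotranspiration ET0 = 3.50 mm/day.


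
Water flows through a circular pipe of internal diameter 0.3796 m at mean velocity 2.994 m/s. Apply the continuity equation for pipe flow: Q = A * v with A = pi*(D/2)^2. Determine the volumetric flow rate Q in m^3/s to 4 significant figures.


A = pi*(0.3796/2)^2 = 0.113173 m^2
Q = 0.113173 * 2.994 = 0.3388 m^3/s
Therefore the volumetric flow rate Q = 0.3388 m^3/s.


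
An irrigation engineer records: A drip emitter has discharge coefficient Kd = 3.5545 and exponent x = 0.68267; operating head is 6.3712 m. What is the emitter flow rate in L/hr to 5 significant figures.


Approach: apply the emitter characteristic equation, q = Kd * h^x.
q = 3.5545 * 6.3712^0.68267 = 12.583 L/hr
Therefore the emitter flow rate = 12.583 L/hr.


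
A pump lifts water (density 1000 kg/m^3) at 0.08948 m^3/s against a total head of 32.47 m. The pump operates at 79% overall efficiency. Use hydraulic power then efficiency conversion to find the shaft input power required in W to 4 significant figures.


Approach: apply hydraulic power then efficiency conversion, P = rho*g*Q*H; P_in = P/eta.
Step 1 — hydraulic power (P = rho*g*Q*H):
  P = 1000 * 9.81 * 0.08948 * 32.47 = 28502.1 W
Step 2 — input power: P_in = P/eta = 28502.1 / 0.79 = 36080 W
Therefore the shaft input power required = 36080 W.


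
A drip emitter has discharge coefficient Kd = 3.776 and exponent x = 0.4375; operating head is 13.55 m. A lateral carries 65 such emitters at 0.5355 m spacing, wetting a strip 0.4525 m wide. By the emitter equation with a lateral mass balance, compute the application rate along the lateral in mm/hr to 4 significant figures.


Approach: apply the emitter equation with a lateral mass balance, q = Kd*h^x; Q = n*q; rate = Q/(n*spacing*width).
Step 1 — single emitter flow (q = Kd*h^x):
  q = 3.776 * 13.55^0.4375 = 11.8102 L/hr
Step 2 — total lateral flow: Q = 65 * 11.8102 = 767.660 L/hr
Step 3 — wetted area: A = 65 * 0.5355 * 0.4525 = 15.7504 m^2
Step 4 — application rate: Q/A = 767.660/15.7504 = 48.74 mm/hr
Therefore the application rate along the lateral = 48.74 mm/hr.


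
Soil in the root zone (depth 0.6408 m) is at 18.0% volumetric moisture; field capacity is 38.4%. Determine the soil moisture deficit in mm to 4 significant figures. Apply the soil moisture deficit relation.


Approach: apply the soil moisture deficit relation, SMD = (FC - theta)/100 * depth * 1000.
SMD = (38.4 - 18.0)/100 * 0.6408 * 1000 = 130.7 mm
Therefore the soil moisture deficit = 130.7 mm.


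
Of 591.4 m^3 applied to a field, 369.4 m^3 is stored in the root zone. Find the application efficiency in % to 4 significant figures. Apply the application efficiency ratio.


Approach: apply the application efficiency ratio, Ea = (stored/applied)*100.
Ea = (369.4/591.4)*100 = 62.46 %
Therefore the application efficiency = 62.46 %.


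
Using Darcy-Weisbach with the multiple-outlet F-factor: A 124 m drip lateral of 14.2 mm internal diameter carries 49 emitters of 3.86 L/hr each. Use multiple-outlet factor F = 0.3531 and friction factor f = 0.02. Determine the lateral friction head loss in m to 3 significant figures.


Approach: apply Darcy-Weisbach with the multiple-outlet F-factor, Q = n*q/(3600*1000) m^3/s; v = Q/A; hf = F*f*(L/D)*(v^2/(2g)).
Q = 49*3.86/(3600*1000) = 5.2539e-05 m^3/s
A = pi*(14.2e-3/2)^2 = 1.5837e-04 m^2, so v = Q/A = 0.33175 m/s
hf = 0.3531*0.02*(124/0.0142)*(0.33175^2/(2*9.81)) = 0.346 m
Therefore the lateral friction head loss = 0.346 m.


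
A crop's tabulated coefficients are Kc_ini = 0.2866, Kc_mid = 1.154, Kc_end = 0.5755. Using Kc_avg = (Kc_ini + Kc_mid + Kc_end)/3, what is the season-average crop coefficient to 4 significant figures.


Kc_avg = (0.2866 + 1.154 + 0.5755)/3 = 0.6720
Therefore the season-average crop coefficient = 0.6720.


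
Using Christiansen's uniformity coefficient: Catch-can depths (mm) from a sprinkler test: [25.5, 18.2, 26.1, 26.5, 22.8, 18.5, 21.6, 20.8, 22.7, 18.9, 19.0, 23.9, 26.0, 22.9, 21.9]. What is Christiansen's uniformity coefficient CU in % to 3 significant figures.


Approach: apply Christiansen's uniformity coefficient, CU = (1 - mean_abs_deviation/mean)*100.
mean = 22.353 mm
mean |d_i - mean| = 2.3431 mm
CU = (1 - 2.3431/22.353)*100 = 89.5 %
Therefore Christiansen's uniformity coefficient CU = 89.5 %.


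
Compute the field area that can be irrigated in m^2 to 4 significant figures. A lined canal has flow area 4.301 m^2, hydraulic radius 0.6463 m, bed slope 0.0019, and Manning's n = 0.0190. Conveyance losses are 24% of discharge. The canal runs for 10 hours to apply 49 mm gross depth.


Approach: apply Manning's equation with a conveyance and depth budget, Q = (1/n)*A*R^(2/3)*S^(1/2); Q_field = Q*(1-loss); Area = Q_field*t/(d/1000).
Step 1 — canal discharge (Manning's equation):
  Q = (1/0.0190) * 4.301 * 0.6463^(2/3) * 0.0019^(1/2) = 7.37591 m^3/s
Step 2 — delivered flow: Q_field = 7.37591*(1 - 24/100) = 5.60569 m^3/s
Step 3 — volume delivered: V = 5.60569 * 10*3600 = 201805 m^3
Step 4 — area served: A = V / (depth/1000) = 201805 / 0.049 = 4118000 m^2
Therefore the field area that can be irrigated = 4118000 m^2.


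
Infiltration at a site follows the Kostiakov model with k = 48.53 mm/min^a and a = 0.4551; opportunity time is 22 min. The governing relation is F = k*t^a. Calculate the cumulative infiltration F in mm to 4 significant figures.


F = 48.53 * 22^0.4551 = 198.1 mm
Therefore the cumulative infiltration F = 198.1 mm.


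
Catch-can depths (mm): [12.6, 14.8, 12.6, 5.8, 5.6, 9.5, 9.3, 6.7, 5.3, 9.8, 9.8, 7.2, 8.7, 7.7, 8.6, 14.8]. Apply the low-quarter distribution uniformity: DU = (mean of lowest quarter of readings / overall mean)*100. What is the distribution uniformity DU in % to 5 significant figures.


sorted lowest 4 of 16: [5.3, 5.6, 5.8, 6.7] -> mean = 5.850000 mm
overall mean = 9.300000 mm
DU = (5.850000/9.300000)*100 = 62.903 %
Therefore the distribution uniformity DU = 62.903 %.


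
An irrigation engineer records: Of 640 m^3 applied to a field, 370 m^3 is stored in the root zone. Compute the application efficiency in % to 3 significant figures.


Approach: apply the application efficiency ratio, Ea = (stored/applied)*100.
Ea = (370/640)*100 = 57.8 %
Therefore the application efficiency = 57.8 %.


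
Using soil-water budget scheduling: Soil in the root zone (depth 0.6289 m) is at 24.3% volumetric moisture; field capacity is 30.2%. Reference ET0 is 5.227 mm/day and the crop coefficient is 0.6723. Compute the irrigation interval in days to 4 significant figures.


Approach: apply soil-water budget scheduling, SMD = (FC-theta)/100*depth*1000; ETc = ET0*Kc; interval = SMD/ETc.
Step 1 — soil moisture deficit:
  SMD = (30.2 - 24.3)/100 * 0.6289 * 1000 = 37.1051 mm
Step 2 — daily crop ET (ETc = ET0*Kc):
  ETc = 5.227 * 0.6723 = 3.51411 mm/day
Step 3 — irrigation interval (SMD/ETc):
  interval = 37.1051 / 3.51411 = 10.56 days
Therefore the irrigation interval = 10.56 days.


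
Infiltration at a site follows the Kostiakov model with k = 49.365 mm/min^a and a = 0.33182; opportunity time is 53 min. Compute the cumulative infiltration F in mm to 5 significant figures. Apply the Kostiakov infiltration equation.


Approach: apply the Kostiakov infiltration equation, F = k*t^a.
F = 49.365 * 53^0.33182 = 184.32 mm
Therefore the cumulative infiltration F = 184.32 mm.


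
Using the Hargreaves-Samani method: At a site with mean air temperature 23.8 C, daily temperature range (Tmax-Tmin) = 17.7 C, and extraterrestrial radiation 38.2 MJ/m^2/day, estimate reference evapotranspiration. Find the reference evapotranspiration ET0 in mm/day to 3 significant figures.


Approach: apply the Hargreaves-Samani method, ET0 = 0.0023*(Tmean+17.8)*sqrt(Tmax-Tmin)*0.408*Ra.
ET0 = 0.0023*(23.8+17.8)*sqrt(17.7)*0.408*38.2 = 6.27 mm/day
Therefore the reference evapotranspiration ET0 = 6.27 mm/day.


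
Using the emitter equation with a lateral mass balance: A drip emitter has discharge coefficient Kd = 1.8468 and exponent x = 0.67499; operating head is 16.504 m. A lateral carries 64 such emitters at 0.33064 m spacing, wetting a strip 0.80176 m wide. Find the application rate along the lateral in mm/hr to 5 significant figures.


Approach: apply the emitter equation with a lateral mass balance, q = Kd*h^x; Q = n*q; rate = Q/(n*spacing*width).
Step 1 — single emitter flow (q = Kd*h^x):
  q = 1.8468 * 16.504^0.67499 = 12.25407 L/hr
Step 2 — total lateral flow: Q = 64 * 12.25407 = 784.2606 L/hr
Step 3 — wetted area: A = 64 * 0.33064 * 0.80176 = 16.96601 m^2
Step 4 — application rate: Q/A = 784.2606/16.96601 = 46.225 mm/hr
Therefore the application rate along the lateral = 46.225 mm/hr.


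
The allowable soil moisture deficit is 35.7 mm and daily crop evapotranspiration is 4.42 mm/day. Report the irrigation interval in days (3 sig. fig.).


Approach: apply the irrigation interval relation, interval = SMD / ETc.
interval = 35.7 / 4.42 = 8.08 days
Therefore the irrigation interval = 8.08 days.


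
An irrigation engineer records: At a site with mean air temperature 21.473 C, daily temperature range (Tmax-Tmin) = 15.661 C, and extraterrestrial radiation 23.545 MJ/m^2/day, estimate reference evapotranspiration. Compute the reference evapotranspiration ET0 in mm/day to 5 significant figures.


Approach: apply the Hargreaves-Samani method, ET0 = 0.0023*(Tmean+17.8)*sqrt(Tmax-Tmin)*0.408*Ra.
ET0 = 0.0023*(21.473+17.8)*sqrt(15.661)*0.408*23.545 = 3.4339 mm/day
Therefore the reference evapotranspiration ET0 = 3.4339 mm/day.


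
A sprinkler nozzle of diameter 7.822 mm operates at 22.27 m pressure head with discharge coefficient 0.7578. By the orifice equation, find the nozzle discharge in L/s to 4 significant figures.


Approach: apply the orifice equation, Q = Cd*A*sqrt(2*g*h), A = pi*(d/2)^2.
A = pi*(7.822e-3/2)^2 = 4.80536e-05 m^2
Q = 0.7578 * 4.80536e-05 * sqrt(2*9.81*22.27) * 1000 = 0.7612 L/s
Therefore the nozzle discharge = 0.7612 L/s.


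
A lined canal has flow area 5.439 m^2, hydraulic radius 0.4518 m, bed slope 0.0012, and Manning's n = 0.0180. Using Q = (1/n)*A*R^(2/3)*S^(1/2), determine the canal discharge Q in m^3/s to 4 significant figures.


Q = (1/0.0180) * 5.439 * 0.4518^(2/3) * 0.0012^(1/2) = 6.163 m^3/s
Therefore the canal discharge Q = 6.163 m^3/s.


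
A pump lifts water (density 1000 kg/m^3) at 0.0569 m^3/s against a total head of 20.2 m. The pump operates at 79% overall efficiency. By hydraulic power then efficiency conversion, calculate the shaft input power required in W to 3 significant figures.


Approach: apply hydraulic power then efficiency conversion, P = rho*g*Q*H; P_in = P/eta.
Step 1 — hydraulic power (P = rho*g*Q*H):
  P = 1000 * 9.81 * 0.0569 * 20.2 = 11275 W
Step 2 — input power: P_in = P/eta = 11275 / 0.79 = 14300 W
Therefore the shaft input power required = 14300 W.
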